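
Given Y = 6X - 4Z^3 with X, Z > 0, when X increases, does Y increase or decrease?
Y increases

Taking the partial derivative:
∂Y/∂X = 6

∂Y/∂X = 6 > 0 (assuming positive values)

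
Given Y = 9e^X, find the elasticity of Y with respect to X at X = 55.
Elasticity = 55

Elasticity = (dY/dX) · (X/Y)

dY/dX = 9·e^X
At X = 55: dY/dX = 9·e^55, Y = 9·e^55

Elasticity = (9·e^55) · (55 / (9·e^55)) = 55

Interpretation: for a small percentage change in X, the percentage change in Y is approximately 55.00 times as large.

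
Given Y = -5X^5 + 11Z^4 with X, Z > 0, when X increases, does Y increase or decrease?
Y decreases

Taking the partial derivative:
∂Y/∂X = -25X^4

∂Y/∂X = -25X^4 < 0 (assuming positive values)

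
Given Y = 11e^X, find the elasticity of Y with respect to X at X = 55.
Elasticity = 55

Elasticity = (dY/dX) · (X/Y)

dY/dX = 11·e^X
At X = 55: dY/dX = 11·e^55, Y = 11·e^55

Elasticity = (11·e^55) · (55 / (11·e^55)) = 55

Interpretation: for a small percentage change in X, the percentage change in Y is approximately 55.00 times as large.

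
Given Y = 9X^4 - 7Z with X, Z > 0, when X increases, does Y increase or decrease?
Y increases

Taking the partial derivative:
∂Y/∂X = 36X^3

∂Y/∂X = 36X^3 > 0 (assuming positive values)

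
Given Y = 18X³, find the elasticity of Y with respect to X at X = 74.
Elasticity = 3

Elasticity = (dY/dX) · (X/Y)

dY/dX = 54·X²
At X = 74: dY/dX = 295704, Y = 7294032

Elasticity = 295704 · (74 / 7294032) = 3

Interpretation: for a small percentage change in X, the percentage change in Y is approximately 3.00 times as large.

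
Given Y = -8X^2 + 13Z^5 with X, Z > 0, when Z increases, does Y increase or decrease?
Y increases

Taking the partial derivative:
∂Y/∂Z = 65Z^4

∂Y/∂Z = 65Z^4 > 0 (assuming positive values)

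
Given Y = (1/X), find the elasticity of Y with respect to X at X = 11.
Elasticity = -1

Elasticity = (dY/dX) · (X/Y)

dY/dX = -1/X²
At X = 11: dY/dX = -1/121, Y = 1/11

Elasticity = (-1/121) · (11 / (1/11)) = -1

Interpretation: for a small percentage change in X, the percentage change in Y is approximately -1.00 times as large.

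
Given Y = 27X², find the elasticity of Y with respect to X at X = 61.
Elasticity = 2

Elasticity = (dY/dX) · (X/Y)

dY/dX = 54·X
At X = 61: dY/dX = 3294, Y = 100467

Elasticity = 3294 · (61 / 100467) = 2

Interpretation: for a small percentage change in X, the percentage change in Y is approximately 2.00 times as large.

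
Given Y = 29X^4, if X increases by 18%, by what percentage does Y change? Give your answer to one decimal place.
93.9%

For Y = 29X^4:
If X → X(1 + 0.18)
Then Y → Y · (1 + 0.18)^4
     ≈ Y · 1.9388

Percentage change = ((1 + 0.18)^4 − 1) × 100% ≈ 93.9%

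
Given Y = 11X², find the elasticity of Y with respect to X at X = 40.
Elasticity = 2

Elasticity = (dY/dX) · (X/Y)

dY/dX = 22·X
At X = 40: dY/dX = 880, Y = 17600

Elasticity = 880 · (40 / 17600) = 2

Interpretation: for a small percentage change in X, the percentage change in Y is approximately 2.00 times as large.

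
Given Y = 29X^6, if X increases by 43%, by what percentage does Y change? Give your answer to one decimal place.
755.1%

For Y = 29X^6:
If X → X(1 + 0.43)
Then Y → Y · (1 + 0.43)^6
     ≈ Y · 8.5510

Percentage change = ((1 + 0.43)^6 − 1) × 100% ≈ 755.1%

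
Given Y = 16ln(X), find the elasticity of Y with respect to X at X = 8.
Elasticity = 1/ln(8) ≈ 0.4809

Elasticity = (dY/dX) · (X/Y)

dY/dX = 16/X
At X = 8: dY/dX = 2, Y = 16·ln(8)

Elasticity = 2 · (8 / (16·ln(8))) = 1/ln(8) ≈ 0.4809

Interpretation: for a small percentage change in X, the percentage change in Y is approximately 0.48 times as large.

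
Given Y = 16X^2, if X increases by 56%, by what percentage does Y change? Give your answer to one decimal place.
143.4%

For Y = 16X^2:
If X → X(1 + 0.56)
Then Y → Y · (1 + 0.56)^2
     = Y · 2.4336

Percentage change = ((1 + 0.56)^2 − 1) × 100% ≈ 143.4%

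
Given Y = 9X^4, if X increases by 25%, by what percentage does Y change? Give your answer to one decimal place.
144.1%

For Y = 9X^4:
If X → X(1 + 0.25)
Then Y → Y · (1 + 0.25)^4
     ≈ Y · 2.4414

Percentage change = ((1 + 0.25)^4 − 1) × 100% ≈ 144.1%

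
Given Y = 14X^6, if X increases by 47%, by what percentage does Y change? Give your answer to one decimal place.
909.0%

For Y = 14X^6:
If X → X(1 + 0.47)
Then Y → Y · (1 + 0.47)^6
     ≈ Y · 10.0903

Percentage change = ((1 + 0.47)^6 − 1) × 100% ≈ 909.0%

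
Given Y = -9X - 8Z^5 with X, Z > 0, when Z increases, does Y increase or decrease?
Y decreases

Taking the partial derivative:
∂Y/∂Z = -40Z^4

∂Y/∂Z = -40Z^4 < 0 (assuming positive values)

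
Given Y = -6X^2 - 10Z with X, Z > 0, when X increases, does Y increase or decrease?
Y decreases

Taking the partial derivative:
∂Y/∂X = -12X

∂Y/∂X = -12X < 0 (assuming positive values)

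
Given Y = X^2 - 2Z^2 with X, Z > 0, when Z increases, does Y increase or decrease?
Y decreases

Taking the partial derivative:
∂Y/∂Z = -4Z

∂Y/∂Z = -4Z < 0 (assuming positive values)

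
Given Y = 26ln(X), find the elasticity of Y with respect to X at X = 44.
Elasticity = 1/ln(44) ≈ 0.2643

Elasticity = (dY/dX) · (X/Y)

dY/dX = 26/X
At X = 44: dY/dX = 13/22, Y = 26·ln(44)

Elasticity = (13/22) · (44 / (26·ln(44))) = 1/ln(44) ≈ 0.2643

Interpretation: for a small percentage change in X, the percentage change in Y is approximately 0.26 times as large.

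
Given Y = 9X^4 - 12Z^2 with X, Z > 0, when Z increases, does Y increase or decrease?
Y decreases

Taking the partial derivative:
∂Y/∂Z = -24Z

∂Y/∂Z = -24Z < 0 (assuming positive values)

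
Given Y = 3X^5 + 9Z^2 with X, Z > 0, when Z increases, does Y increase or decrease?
Y increases

Taking the partial derivative:
∂Y/∂Z = 18Z

∂Y/∂Z = 18Z > 0 (assuming positive values)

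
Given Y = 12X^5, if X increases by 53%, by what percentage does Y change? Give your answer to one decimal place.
738.4%

For Y = 12X^5:
If X → X(1 + 0.53)
Then Y → Y · (1 + 0.53)^5
     ≈ Y · 8.3841

Percentage change = ((1 + 0.53)^5 − 1) × 100% ≈ 738.4%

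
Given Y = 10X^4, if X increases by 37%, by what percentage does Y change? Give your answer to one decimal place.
252.3%

For Y = 10X^4:
If X → X(1 + 0.37)
Then Y → Y · (1 + 0.37)^4
     ≈ Y · 3.5228

Percentage change = ((1 + 0.37)^4 − 1) × 100% ≈ 252.3%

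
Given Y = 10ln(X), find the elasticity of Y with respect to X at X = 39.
Elasticity = 1/ln(39) ≈ 0.2730

Elasticity = (dY/dX) · (X/Y)

dY/dX = 10/X
At X = 39: dY/dX = 10/39, Y = 10·ln(39)

Elasticity = (10/39) · (39 / (10·ln(39))) = 1/ln(39) ≈ 0.2730

Interpretation: for a small percentage change in X, the percentage change in Y is approximately 0.27 times as large.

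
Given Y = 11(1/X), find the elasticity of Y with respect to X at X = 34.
Elasticity = -1

Elasticity = (dY/dX) · (X/Y)

dY/dX = -11/X²
At X = 34: dY/dX = -11/1156, Y = 11/34

Elasticity = (-11/1156) · (34 / (11/34)) = -1

Interpretation: for a small percentage change in X, the percentage change in Y is approximately -1.00 times as large.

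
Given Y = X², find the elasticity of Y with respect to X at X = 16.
Elasticity = 2

Elasticity = (dY/dX) · (X/Y)

dY/dX = 2·X
At X = 16: dY/dX = 32, Y = 256

Elasticity = 32 · (16 / 256) = 2

Interpretation: for a small percentage change in X, the percentage change in Y is approximately 2.00 times as large.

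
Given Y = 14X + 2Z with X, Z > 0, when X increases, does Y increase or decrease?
Y increases

Taking the partial derivative:
∂Y/∂X = 14

∂Y/∂X = 14 > 0 (assuming positive values)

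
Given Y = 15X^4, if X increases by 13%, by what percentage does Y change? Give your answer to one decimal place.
63.0%

For Y = 15X^4:
If X → X(1 + 0.13)
Then Y → Y · (1 + 0.13)^4
     ≈ Y · 1.6305

Percentage change = ((1 + 0.13)^4 − 1) × 100% ≈ 63.0%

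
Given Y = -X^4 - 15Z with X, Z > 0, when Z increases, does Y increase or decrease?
Y decreases

Taking the partial derivative:
∂Y/∂Z = -15

∂Y/∂Z = -15 < 0 (assuming positive values)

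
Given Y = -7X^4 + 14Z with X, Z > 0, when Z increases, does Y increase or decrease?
Y increases

Taking the partial derivative:
∂Y/∂Z = 14

∂Y/∂Z = 14 > 0 (assuming positive values)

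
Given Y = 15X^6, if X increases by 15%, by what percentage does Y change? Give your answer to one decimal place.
131.3%

For Y = 15X^6:
If X → X(1 + 0.15)
Then Y → Y · (1 + 0.15)^6
     ≈ Y · 2.3131

Percentage change = ((1 + 0.15)^6 − 1) × 100% ≈ 131.3%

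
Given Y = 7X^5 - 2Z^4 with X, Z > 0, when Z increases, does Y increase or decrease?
Y decreases

Taking the partial derivative:
∂Y/∂Z = -8Z^3

∂Y/∂Z = -8Z^3 < 0 (assuming positive values)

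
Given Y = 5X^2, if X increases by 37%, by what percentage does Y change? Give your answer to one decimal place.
87.7%

For Y = 5X^2:
If X → X(1 + 0.37)
Then Y → Y · (1 + 0.37)^2
     = Y · 1.8769

Percentage change = ((1 + 0.37)^2 − 1) × 100% ≈ 87.7%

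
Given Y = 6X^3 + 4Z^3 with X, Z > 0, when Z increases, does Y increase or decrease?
Y increases

Taking the partial derivative:
∂Y/∂Z = 12Z^2

∂Y/∂Z = 12Z^2 > 0 (assuming positive values)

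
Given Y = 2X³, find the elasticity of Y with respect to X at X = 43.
Elasticity = 3

Elasticity = (dY/dX) · (X/Y)

dY/dX = 6·X²
At X = 43: dY/dX = 11094, Y = 159014

Elasticity = 11094 · (43 / 159014) = 3

Interpretation: for a small percentage change in X, the percentage change in Y is approximately 3.00 times as large.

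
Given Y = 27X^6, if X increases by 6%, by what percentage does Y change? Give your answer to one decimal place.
41.9%

For Y = 27X^6:
If X → X(1 + 0.06)
Then Y → Y · (1 + 0.06)^6
     ≈ Y · 1.4185

Percentage change = ((1 + 0.06)^6 − 1) × 100% ≈ 41.9%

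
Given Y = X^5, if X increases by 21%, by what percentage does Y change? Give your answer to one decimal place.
159.4%

For Y = X^5:
If X → X(1 + 0.21)
Then Y → Y · (1 + 0.21)^5
     ≈ Y · 2.5937

Percentage change = ((1 + 0.21)^5 − 1) × 100% ≈ 159.4%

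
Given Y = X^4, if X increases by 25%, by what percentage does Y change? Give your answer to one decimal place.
144.1%

For Y = X^4:
If X → X(1 + 0.25)
Then Y → Y · (1 + 0.25)^4
     ≈ Y · 2.4414

Percentage change = ((1 + 0.25)^4 − 1) × 100% ≈ 144.1%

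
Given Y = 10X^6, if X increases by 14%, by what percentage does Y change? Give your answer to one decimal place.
119.5%

For Y = 10X^6:
If X → X(1 + 0.14)
Then Y → Y · (1 + 0.14)^6
     ≈ Y · 2.1950

Percentage change = ((1 + 0.14)^6 − 1) × 100% ≈ 119.5%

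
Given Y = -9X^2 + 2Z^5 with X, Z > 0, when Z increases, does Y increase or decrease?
Y increases

Taking the partial derivative:
∂Y/∂Z = 10Z^4

∂Y/∂Z = 10Z^4 > 0 (assuming positive values)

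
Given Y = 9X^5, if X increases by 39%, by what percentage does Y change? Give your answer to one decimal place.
418.9%

For Y = 9X^5:
If X → X(1 + 0.39)
Then Y → Y · (1 + 0.39)^5
     ≈ Y · 5.1889

Percentage change = ((1 + 0.39)^5 − 1) × 100% ≈ 418.9%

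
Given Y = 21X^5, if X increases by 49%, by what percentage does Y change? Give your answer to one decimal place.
634.4%

For Y = 21X^5:
If X → X(1 + 0.49)
Then Y → Y · (1 + 0.49)^5
     ≈ Y · 7.3440

Percentage change = ((1 + 0.49)^5 − 1) × 100% ≈ 634.4%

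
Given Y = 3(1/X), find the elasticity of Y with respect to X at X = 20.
Elasticity = -1

Elasticity = (dY/dX) · (X/Y)

dY/dX = -3/X²
At X = 20: dY/dX = -3/400, Y = 3/20

Elasticity = (-3/400) · (20 / (3/20)) = -1

Interpretation: for a small percentage change in X, the percentage change in Y is approximately -1.00 times as large.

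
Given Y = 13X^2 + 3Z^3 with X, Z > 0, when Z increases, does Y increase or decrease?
Y increases

Taking the partial derivative:
∂Y/∂Z = 9Z^2

∂Y/∂Z = 9Z^2 > 0 (assuming positive values)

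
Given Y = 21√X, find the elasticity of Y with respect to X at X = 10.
Elasticity = 1/2

Elasticity = (dY/dX) · (X/Y)

dY/dX = 21/(2·√X)
At X = 10: dY/dX = 21·√10/20, Y = 21·√10

Elasticity = (21·√10/20) · (10 / (21·√10)) = 1/2

Interpretation: for a small percentage change in X, the percentage change in Y is approximately 0.50 times as large.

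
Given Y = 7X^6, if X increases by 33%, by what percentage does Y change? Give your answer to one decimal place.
453.5%

For Y = 7X^6:
If X → X(1 + 0.33)
Then Y → Y · (1 + 0.33)^6
     ≈ Y · 5.5349

Percentage change = ((1 + 0.33)^6 − 1) × 100% ≈ 453.5%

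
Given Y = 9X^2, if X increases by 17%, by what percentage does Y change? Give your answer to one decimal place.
36.9%

For Y = 9X^2:
If X → X(1 + 0.17)
Then Y → Y · (1 + 0.17)^2
     = Y · 1.3689

Percentage change = ((1 + 0.17)^2 − 1) × 100% ≈ 36.9%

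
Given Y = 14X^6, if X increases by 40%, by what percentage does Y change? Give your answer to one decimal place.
653.0%

For Y = 14X^6:
If X → X(1 + 0.4)
Then Y → Y · (1 + 0.4)^6
     ≈ Y · 7.5295

Percentage change = ((1 + 0.4)^6 − 1) × 100% ≈ 653.0%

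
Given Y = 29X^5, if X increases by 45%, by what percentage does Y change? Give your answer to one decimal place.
541.0%

For Y = 29X^5:
If X → X(1 + 0.45)
Then Y → Y · (1 + 0.45)^5
     ≈ Y · 6.4097

Percentage change = ((1 + 0.45)^5 − 1) × 100% ≈ 541.0%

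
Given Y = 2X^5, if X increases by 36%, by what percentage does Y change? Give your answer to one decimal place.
365.3%

For Y = 2X^5:
If X → X(1 + 0.36)
Then Y → Y · (1 + 0.36)^5
     ≈ Y · 4.6526

Percentage change = ((1 + 0.36)^5 − 1) × 100% ≈ 365.3%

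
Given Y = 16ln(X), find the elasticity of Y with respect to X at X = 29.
Elasticity = 1/ln(29) ≈ 0.2970

Elasticity = (dY/dX) · (X/Y)

dY/dX = 16/X
At X = 29: dY/dX = 16/29, Y = 16·ln(29)

Elasticity = (16/29) · (29 / (16·ln(29))) = 1/ln(29) ≈ 0.2970

Interpretation: for a small percentage change in X, the percentage change in Y is approximately 0.30 times as large.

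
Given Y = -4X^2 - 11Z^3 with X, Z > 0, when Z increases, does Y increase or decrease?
Y decreases

Taking the partial derivative:
∂Y/∂Z = -33Z^2

∂Y/∂Z = -33Z^2 < 0 (assuming positive values)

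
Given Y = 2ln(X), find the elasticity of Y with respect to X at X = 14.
Elasticity = 1/ln(14) ≈ 0.3789

Elasticity = (dY/dX) · (X/Y)

dY/dX = 2/X
At X = 14: dY/dX = 1/7, Y = 2·ln(14)

Elasticity = (1/7) · (14 / (2·ln(14))) = 1/ln(14) ≈ 0.3789

Interpretation: for a small percentage change in X, the percentage change in Y is approximately 0.38 times as large.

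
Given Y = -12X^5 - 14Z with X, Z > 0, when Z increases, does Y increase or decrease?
Y decreases

Taking the partial derivative:
∂Y/∂Z = -14

∂Y/∂Z = -14 < 0 (assuming positive values)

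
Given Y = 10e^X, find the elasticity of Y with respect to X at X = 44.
Elasticity = 44

Elasticity = (dY/dX) · (X/Y)

dY/dX = 10·e^X
At X = 44: dY/dX = 10·e^44, Y = 10·e^44

Elasticity = (10·e^44) · (44 / (10·e^44)) = 44

Interpretation: for a small percentage change in X, the percentage change in Y is approximately 44.00 times as large.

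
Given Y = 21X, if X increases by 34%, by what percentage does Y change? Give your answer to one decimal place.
34.0%

For Y = 21X:
If X → X(1 + 0.34)
Then Y → Y · (1 + 0.34)^1
     = Y · 1.3400

Percentage change = ((1 + 0.34)^1 − 1) × 100% = 34.0%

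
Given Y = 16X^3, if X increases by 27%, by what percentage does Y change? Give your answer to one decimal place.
104.8%

For Y = 16X^3:
If X → X(1 + 0.27)
Then Y → Y · (1 + 0.27)^3
     ≈ Y · 2.0484

Percentage change = ((1 + 0.27)^3 − 1) × 100% ≈ 104.8%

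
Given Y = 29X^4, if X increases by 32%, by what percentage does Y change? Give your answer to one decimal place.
203.6%

For Y = 29X^4:
If X → X(1 + 0.32)
Then Y → Y · (1 + 0.32)^4
     ≈ Y · 3.0360

Percentage change = ((1 + 0.32)^4 − 1) × 100% ≈ 203.6%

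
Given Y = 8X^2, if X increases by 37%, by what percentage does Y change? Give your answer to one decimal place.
87.7%

For Y = 8X^2:
If X → X(1 + 0.37)
Then Y → Y · (1 + 0.37)^2
     = Y · 1.8769

Percentage change = ((1 + 0.37)^2 − 1) × 100% ≈ 87.7%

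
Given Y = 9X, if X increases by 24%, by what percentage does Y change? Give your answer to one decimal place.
24.0%

For Y = 9X:
If X → X(1 + 0.24)
Then Y → Y · (1 + 0.24)^1
     = Y · 1.2400

Percentage change = ((1 + 0.24)^1 − 1) × 100% = 24.0%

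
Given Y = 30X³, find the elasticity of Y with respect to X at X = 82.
Elasticity = 3

Elasticity = (dY/dX) · (X/Y)

dY/dX = 90·X²
At X = 82: dY/dX = 605160, Y = 16541040

Elasticity = 605160 · (82 / 16541040) = 3

Interpretation: for a small percentage change in X, the percentage change in Y is approximately 3.00 times as large.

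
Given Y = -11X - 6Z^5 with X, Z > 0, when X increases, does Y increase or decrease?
Y decreases

Taking the partial derivative:
∂Y/∂X = -11

∂Y/∂X = -11 < 0 (assuming positive values)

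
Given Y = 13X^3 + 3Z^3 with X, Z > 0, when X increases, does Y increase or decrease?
Y increases

Taking the partial derivative:
∂Y/∂X = 39X^2

∂Y/∂X = 39X^2 > 0 (assuming positive values)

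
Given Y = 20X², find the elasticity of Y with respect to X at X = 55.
Elasticity = 2

Elasticity = (dY/dX) · (X/Y)

dY/dX = 40·X
At X = 55: dY/dX = 2200, Y = 60500

Elasticity = 2200 · (55 / 60500) = 2

Interpretation: for a small percentage change in X, the percentage change in Y is approximately 2.00 times as large.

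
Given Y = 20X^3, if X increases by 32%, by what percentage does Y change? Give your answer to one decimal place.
130.0%

For Y = 20X^3:
If X → X(1 + 0.32)
Then Y → Y · (1 + 0.32)^3
     ≈ Y · 2.3000

Percentage change = ((1 + 0.32)^3 − 1) × 100% ≈ 130.0%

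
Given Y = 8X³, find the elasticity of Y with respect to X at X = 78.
Elasticity = 3

Elasticity = (dY/dX) · (X/Y)

dY/dX = 24·X²
At X = 78: dY/dX = 146016, Y = 3796416

Elasticity = 146016 · (78 / 3796416) = 3

Interpretation: for a small percentage change in X, the percentage change in Y is approximately 3.00 times as large.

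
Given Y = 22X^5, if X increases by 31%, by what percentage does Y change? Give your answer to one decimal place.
285.8%

For Y = 22X^5:
If X → X(1 + 0.31)
Then Y → Y · (1 + 0.31)^5
     ≈ Y · 3.8579

Percentage change = ((1 + 0.31)^5 − 1) × 100% ≈ 285.8%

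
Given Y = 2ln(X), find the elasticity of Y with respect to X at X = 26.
Elasticity = 1/ln(26) ≈ 0.3069

Elasticity = (dY/dX) · (X/Y)

dY/dX = 2/X
At X = 26: dY/dX = 1/13, Y = 2·ln(26)

Elasticity = (1/13) · (26 / (2·ln(26))) = 1/ln(26) ≈ 0.3069

Interpretation: for a small percentage change in X, the percentage change in Y is approximately 0.31 times as large.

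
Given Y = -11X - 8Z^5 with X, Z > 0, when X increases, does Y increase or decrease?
Y decreases

Taking the partial derivative:
∂Y/∂X = -11

∂Y/∂X = -11 < 0 (assuming positive values)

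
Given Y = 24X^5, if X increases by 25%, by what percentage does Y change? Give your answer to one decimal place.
205.2%

For Y = 24X^5:
If X → X(1 + 0.25)
Then Y → Y · (1 + 0.25)^5
     ≈ Y · 3.0518

Percentage change = ((1 + 0.25)^5 − 1) × 100% ≈ 205.2%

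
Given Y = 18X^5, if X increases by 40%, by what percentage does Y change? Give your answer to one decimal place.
437.8%

For Y = 18X^5:
If X → X(1 + 0.4)
Then Y → Y · (1 + 0.4)^5
     ≈ Y · 5.3782

Percentage change = ((1 + 0.4)^5 − 1) × 100% ≈ 437.8%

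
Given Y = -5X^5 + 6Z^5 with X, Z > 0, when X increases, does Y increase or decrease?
Y decreases

Taking the partial derivative:
∂Y/∂X = -25X^4

∂Y/∂X = -25X^4 < 0 (assuming positive values)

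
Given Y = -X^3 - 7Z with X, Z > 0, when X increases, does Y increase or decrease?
Y decreases

Taking the partial derivative:
∂Y/∂X = -3X^2

∂Y/∂X = -3X^2 < 0 (assuming positive values)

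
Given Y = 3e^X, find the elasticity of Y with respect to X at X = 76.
Elasticity = 76

Elasticity = (dY/dX) · (X/Y)

dY/dX = 3·e^X
At X = 76: dY/dX = 3·e^76, Y = 3·e^76

Elasticity = (3·e^76) · (76 / (3·e^76)) = 76

Interpretation: for a small percentage change in X, the percentage change in Y is approximately 76.00 times as large.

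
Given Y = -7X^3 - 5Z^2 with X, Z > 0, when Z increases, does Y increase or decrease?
Y decreases

Taking the partial derivative:
∂Y/∂Z = -10Z

∂Y/∂Z = -10Z < 0 (assuming positive values)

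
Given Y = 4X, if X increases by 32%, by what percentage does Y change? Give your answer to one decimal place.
32.0%

For Y = 4X:
If X → X(1 + 0.32)
Then Y → Y · (1 + 0.32)^1
     = Y · 1.3200

Percentage change = ((1 + 0.32)^1 − 1) × 100% = 32.0%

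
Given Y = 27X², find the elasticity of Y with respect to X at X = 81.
Elasticity = 2

Elasticity = (dY/dX) · (X/Y)

dY/dX = 54·X
At X = 81: dY/dX = 4374, Y = 177147

Elasticity = 4374 · (81 / 177147) = 2

Interpretation: for a small percentage change in X, the percentage change in Y is approximately 2.00 times as large.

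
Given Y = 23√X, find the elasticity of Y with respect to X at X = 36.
Elasticity = 1/2

Elasticity = (dY/dX) · (X/Y)

dY/dX = 23/(2·√X)
At X = 36: dY/dX = 23/12, Y = 138

Elasticity = (23/12) · (36 / 138) = 1/2

Interpretation: for a small percentage change in X, the percentage change in Y is approximately 0.50 times as large.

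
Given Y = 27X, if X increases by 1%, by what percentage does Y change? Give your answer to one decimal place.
1.0%

For Y = 27X:
If X → X(1 + 0.01)
Then Y → Y · (1 + 0.01)^1
     = Y · 1.0100

Percentage change = ((1 + 0.01)^1 − 1) × 100% = 1.0%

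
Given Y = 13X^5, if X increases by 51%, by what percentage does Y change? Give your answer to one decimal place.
685.0%

For Y = 13X^5:
If X → X(1 + 0.51)
Then Y → Y · (1 + 0.51)^5
     ≈ Y · 7.8503

Percentage change = ((1 + 0.51)^5 − 1) × 100% ≈ 685.0%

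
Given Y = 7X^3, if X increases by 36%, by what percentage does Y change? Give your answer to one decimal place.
151.5%

For Y = 7X^3:
If X → X(1 + 0.36)
Then Y → Y · (1 + 0.36)^3
     ≈ Y · 2.5155

Percentage change = ((1 + 0.36)^3 − 1) × 100% ≈ 151.5%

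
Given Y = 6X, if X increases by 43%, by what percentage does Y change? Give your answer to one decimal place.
43.0%

For Y = 6X:
If X → X(1 + 0.43)
Then Y → Y · (1 + 0.43)^1
     = Y · 1.4300

Percentage change = ((1 + 0.43)^1 − 1) × 100% = 43.0%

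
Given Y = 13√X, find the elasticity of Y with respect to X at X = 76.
Elasticity = 1/2

Elasticity = (dY/dX) · (X/Y)

dY/dX = 13/(2·√X)
At X = 76: dY/dX = 13·√19/76, Y = 26·√19

Elasticity = (13·√19/76) · (76 / (26·√19)) = 1/2

Interpretation: for a small percentage change in X, the percentage change in Y is approximately 0.50 times as large.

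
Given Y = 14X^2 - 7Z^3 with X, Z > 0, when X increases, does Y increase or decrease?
Y increases

Taking the partial derivative:
∂Y/∂X = 28X

∂Y/∂X = 28X > 0 (assuming positive values)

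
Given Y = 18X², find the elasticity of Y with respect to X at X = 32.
Elasticity = 2

Elasticity = (dY/dX) · (X/Y)

dY/dX = 36·X
At X = 32: dY/dX = 1152, Y = 18432

Elasticity = 1152 · (32 / 18432) = 2

Interpretation: for a small percentage change in X, the percentage change in Y is approximately 2.00 times as large.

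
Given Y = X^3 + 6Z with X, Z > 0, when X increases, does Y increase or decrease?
Y increases

Taking the partial derivative:
∂Y/∂X = 3X^2

∂Y/∂X = 3X^2 > 0 (assuming positive values)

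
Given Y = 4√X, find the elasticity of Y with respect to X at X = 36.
Elasticity = 1/2

Elasticity = (dY/dX) · (X/Y)

dY/dX = 2/√X
At X = 36: dY/dX = 1/3, Y = 24

Elasticity = (1/3) · (36 / 24) = 1/2

Interpretation: for a small percentage change in X, the percentage change in Y is approximately 0.50 times as large.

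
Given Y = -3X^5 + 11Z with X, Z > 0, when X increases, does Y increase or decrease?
Y decreases

Taking the partial derivative:
∂Y/∂X = -15X^4

∂Y/∂X = -15X^4 < 0 (assuming positive values)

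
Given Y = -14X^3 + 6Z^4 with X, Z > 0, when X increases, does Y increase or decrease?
Y decreases

Taking the partial derivative:
∂Y/∂X = -42X^2

∂Y/∂X = -42X^2 < 0 (assuming positive values)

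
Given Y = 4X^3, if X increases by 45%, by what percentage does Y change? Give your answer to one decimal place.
204.9%

For Y = 4X^3:
If X → X(1 + 0.45)
Then Y → Y · (1 + 0.45)^3
     ≈ Y · 3.0486

Percentage change = ((1 + 0.45)^3 − 1) × 100% ≈ 204.9%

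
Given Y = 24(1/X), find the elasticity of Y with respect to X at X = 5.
Elasticity = -1

Elasticity = (dY/dX) · (X/Y)

dY/dX = -24/X²
At X = 5: dY/dX = -24/25, Y = 24/5

Elasticity = (-24/25) · (5 / (24/5)) = -1

Interpretation: for a small percentage change in X, the percentage change in Y is approximately -1.00 times as large.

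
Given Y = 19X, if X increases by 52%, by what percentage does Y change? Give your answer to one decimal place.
52.0%

For Y = 19X:
If X → X(1 + 0.52)
Then Y → Y · (1 + 0.52)^1
     = Y · 1.5200

Percentage change = ((1 + 0.52)^1 − 1) × 100% = 52.0%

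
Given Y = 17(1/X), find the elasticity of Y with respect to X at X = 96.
Elasticity = -1

Elasticity = (dY/dX) · (X/Y)

dY/dX = -17/X²
At X = 96: dY/dX = -17/9216, Y = 17/96

Elasticity = (-17/9216) · (96 / (17/96)) = -1

Interpretation: for a small percentage change in X, the percentage change in Y is approximately -1.00 times as large.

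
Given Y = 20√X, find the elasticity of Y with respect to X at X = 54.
Elasticity = 1/2

Elasticity = (dY/dX) · (X/Y)

dY/dX = 10/√X
At X = 54: dY/dX = 5·√6/9, Y = 60·√6

Elasticity = (5·√6/9) · (54 / (60·√6)) = 1/2

Interpretation: for a small percentage change in X, the percentage change in Y is approximately 0.50 times as large.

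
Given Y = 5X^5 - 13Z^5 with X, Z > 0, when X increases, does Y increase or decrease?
Y increases

Taking the partial derivative:
∂Y/∂X = 25X^4

∂Y/∂X = 25X^4 > 0 (assuming positive values)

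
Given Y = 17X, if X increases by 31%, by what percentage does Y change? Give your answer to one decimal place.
31.0%

For Y = 17X:
If X → X(1 + 0.31)
Then Y → Y · (1 + 0.31)^1
     = Y · 1.3100

Percentage change = ((1 + 0.31)^1 − 1) × 100% = 31.0%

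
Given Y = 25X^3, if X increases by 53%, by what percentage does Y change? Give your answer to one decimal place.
258.2%

For Y = 25X^3:
If X → X(1 + 0.53)
Then Y → Y · (1 + 0.53)^3
     ≈ Y · 3.5816

Percentage change = ((1 + 0.53)^3 − 1) × 100% ≈ 258.2%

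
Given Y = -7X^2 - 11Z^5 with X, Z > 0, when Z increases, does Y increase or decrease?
Y decreases

Taking the partial derivative:
∂Y/∂Z = -55Z^4

∂Y/∂Z = -55Z^4 < 0 (assuming positive values)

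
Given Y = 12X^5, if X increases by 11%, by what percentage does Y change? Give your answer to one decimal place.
68.5%

For Y = 12X^5:
If X → X(1 + 0.11)
Then Y → Y · (1 + 0.11)^5
     ≈ Y · 1.6851

Percentage change = ((1 + 0.11)^5 − 1) × 100% ≈ 68.5%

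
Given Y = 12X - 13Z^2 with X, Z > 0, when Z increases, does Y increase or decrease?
Y decreases

Taking the partial derivative:
∂Y/∂Z = -26Z

∂Y/∂Z = -26Z < 0 (assuming positive values)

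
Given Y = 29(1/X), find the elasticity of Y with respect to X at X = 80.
Elasticity = -1

Elasticity = (dY/dX) · (X/Y)

dY/dX = -29/X²
At X = 80: dY/dX = -29/6400, Y = 29/80

Elasticity = (-29/6400) · (80 / (29/80)) = -1

Interpretation: for a small percentage change in X, the percentage change in Y is approximately -1.00 times as large.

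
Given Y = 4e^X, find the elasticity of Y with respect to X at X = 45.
Elasticity = 45

Elasticity = (dY/dX) · (X/Y)

dY/dX = 4·e^X
At X = 45: dY/dX = 4·e^45, Y = 4·e^45

Elasticity = (4·e^45) · (45 / (4·e^45)) = 45

Interpretation: for a small percentage change in X, the percentage change in Y is approximately 45.00 times as large.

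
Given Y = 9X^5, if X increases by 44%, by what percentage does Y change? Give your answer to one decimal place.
519.2%

For Y = 9X^5:
If X → X(1 + 0.44)
Then Y → Y · (1 + 0.44)^5
     ≈ Y · 6.1917

Percentage change = ((1 + 0.44)^5 − 1) × 100% ≈ 519.2%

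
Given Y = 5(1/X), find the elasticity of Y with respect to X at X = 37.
Elasticity = -1

Elasticity = (dY/dX) · (X/Y)

dY/dX = -5/X²
At X = 37: dY/dX = -5/1369, Y = 5/37

Elasticity = (-5/1369) · (37 / (5/37)) = -1

Interpretation: for a small percentage change in X, the percentage change in Y is approximately -1.00 times as large.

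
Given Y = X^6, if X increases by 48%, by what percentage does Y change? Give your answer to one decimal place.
950.9%

For Y = X^6:
If X → X(1 + 0.48)
Then Y → Y · (1 + 0.48)^6
     ≈ Y · 10.5092

Percentage change = ((1 + 0.48)^6 − 1) × 100% ≈ 950.9%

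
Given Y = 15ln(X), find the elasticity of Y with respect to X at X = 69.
Elasticity = 1/ln(69) ≈ 0.2362

Elasticity = (dY/dX) · (X/Y)

dY/dX = 15/X
At X = 69: dY/dX = 5/23, Y = 15·ln(69)

Elasticity = (5/23) · (69 / (15·ln(69))) = 1/ln(69) ≈ 0.2362

Interpretation: for a small percentage change in X, the percentage change in Y is approximately 0.24 times as large.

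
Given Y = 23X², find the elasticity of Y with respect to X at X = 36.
Elasticity = 2

Elasticity = (dY/dX) · (X/Y)

dY/dX = 46·X
At X = 36: dY/dX = 1656, Y = 29808

Elasticity = 1656 · (36 / 29808) = 2

Interpretation: for a small percentage change in X, the percentage change in Y is approximately 2.00 times as large.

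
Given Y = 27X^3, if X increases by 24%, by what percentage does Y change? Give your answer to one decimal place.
90.7%

For Y = 27X^3:
If X → X(1 + 0.24)
Then Y → Y · (1 + 0.24)^3
     ≈ Y · 1.9066

Percentage change = ((1 + 0.24)^3 − 1) × 100% ≈ 90.7%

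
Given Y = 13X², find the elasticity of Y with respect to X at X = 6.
Elasticity = 2

Elasticity = (dY/dX) · (X/Y)

dY/dX = 26·X
At X = 6: dY/dX = 156, Y = 468

Elasticity = 156 · (6 / 468) = 2

Interpretation: for a small percentage change in X, the percentage change in Y is approximately 2.00 times as large.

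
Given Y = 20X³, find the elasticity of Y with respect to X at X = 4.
Elasticity = 3

Elasticity = (dY/dX) · (X/Y)

dY/dX = 60·X²
At X = 4: dY/dX = 960, Y = 1280

Elasticity = 960 · (4 / 1280) = 3

Interpretation: for a small percentage change in X, the percentage change in Y is approximately 3.00 times as large.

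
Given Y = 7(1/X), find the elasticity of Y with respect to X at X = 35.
Elasticity = -1

Elasticity = (dY/dX) · (X/Y)

dY/dX = -7/X²
At X = 35: dY/dX = -1/175, Y = 1/5

Elasticity = (-1/175) · (35 / (1/5)) = -1

Interpretation: for a small percentage change in X, the percentage change in Y is approximately -1.00 times as large.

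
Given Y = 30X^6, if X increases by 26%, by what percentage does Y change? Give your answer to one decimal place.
300.2%

For Y = 30X^6:
If X → X(1 + 0.26)
Then Y → Y · (1 + 0.26)^6
     ≈ Y · 4.0015

Percentage change = ((1 + 0.26)^6 − 1) × 100% ≈ 300.2%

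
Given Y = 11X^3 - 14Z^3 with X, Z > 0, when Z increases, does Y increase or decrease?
Y decreases

Taking the partial derivative:
∂Y/∂Z = -42Z^2

∂Y/∂Z = -42Z^2 < 0 (assuming positive values)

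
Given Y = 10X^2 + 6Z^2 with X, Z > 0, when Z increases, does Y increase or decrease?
Y increases

Taking the partial derivative:
∂Y/∂Z = 12Z

∂Y/∂Z = 12Z > 0 (assuming positive values)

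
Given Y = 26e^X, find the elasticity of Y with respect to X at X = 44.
Elasticity = 44

Elasticity = (dY/dX) · (X/Y)

dY/dX = 26·e^X
At X = 44: dY/dX = 26·e^44, Y = 26·e^44

Elasticity = (26·e^44) · (44 / (26·e^44)) = 44

Interpretation: for a small percentage change in X, the percentage change in Y is approximately 44.00 times as large.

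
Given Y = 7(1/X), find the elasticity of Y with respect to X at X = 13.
Elasticity = -1

Elasticity = (dY/dX) · (X/Y)

dY/dX = -7/X²
At X = 13: dY/dX = -7/169, Y = 7/13

Elasticity = (-7/169) · (13 / (7/13)) = -1

Interpretation: for a small percentage change in X, the percentage change in Y is approximately -1.00 times as large.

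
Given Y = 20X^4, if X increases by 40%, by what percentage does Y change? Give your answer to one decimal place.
284.2%

For Y = 20X^4:
If X → X(1 + 0.4)
Then Y → Y · (1 + 0.4)^4
     = Y · 3.8416

Percentage change = ((1 + 0.4)^4 − 1) × 100% ≈ 284.2%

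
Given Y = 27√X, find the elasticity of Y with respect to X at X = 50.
Elasticity = 1/2

Elasticity = (dY/dX) · (X/Y)

dY/dX = 27/(2·√X)
At X = 50: dY/dX = 27·√2/20, Y = 135·√2

Elasticity = (27·√2/20) · (50 / (135·√2)) = 1/2

Interpretation: for a small percentage change in X, the percentage change in Y is approximately 0.50 times as large.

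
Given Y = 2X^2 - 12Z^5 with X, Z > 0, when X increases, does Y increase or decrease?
Y increases

Taking the partial derivative:
∂Y/∂X = 4X

∂Y/∂X = 4X > 0 (assuming positive values)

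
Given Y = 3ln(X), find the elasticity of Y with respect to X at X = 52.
Elasticity = 1/ln(52) ≈ 0.2531

Elasticity = (dY/dX) · (X/Y)

dY/dX = 3/X
At X = 52: dY/dX = 3/52, Y = 3·ln(52)

Elasticity = (3/52) · (52 / (3·ln(52))) = 1/ln(52) ≈ 0.2531

Interpretation: for a small percentage change in X, the percentage change in Y is approximately 0.25 times as large.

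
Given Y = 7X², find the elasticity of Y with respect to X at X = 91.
Elasticity = 2

Elasticity = (dY/dX) · (X/Y)

dY/dX = 14·X
At X = 91: dY/dX = 1274, Y = 57967

Elasticity = 1274 · (91 / 57967) = 2

Interpretation: for a small percentage change in X, the percentage change in Y is approximately 2.00 times as large.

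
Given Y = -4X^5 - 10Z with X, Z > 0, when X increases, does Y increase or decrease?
Y decreases

Taking the partial derivative:
∂Y/∂X = -20X^4

∂Y/∂X = -20X^4 < 0 (assuming positive values)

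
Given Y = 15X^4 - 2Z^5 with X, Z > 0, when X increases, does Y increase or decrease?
Y increases

Taking the partial derivative:
∂Y/∂X = 60X^3

∂Y/∂X = 60X^3 > 0 (assuming positive values)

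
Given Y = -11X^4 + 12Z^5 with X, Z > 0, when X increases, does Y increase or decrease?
Y decreases

Taking the partial derivative:
∂Y/∂X = -44X^3

∂Y/∂X = -44X^3 < 0 (assuming positive values)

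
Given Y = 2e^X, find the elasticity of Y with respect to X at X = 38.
Elasticity = 38

Elasticity = (dY/dX) · (X/Y)

dY/dX = 2·e^X
At X = 38: dY/dX = 2·e^38, Y = 2·e^38

Elasticity = (2·e^38) · (38 / (2·e^38)) = 38

Interpretation: for a small percentage change in X, the percentage change in Y is approximately 38.00 times as large.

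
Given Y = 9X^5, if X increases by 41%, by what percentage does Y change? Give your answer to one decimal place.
457.3%

For Y = 9X^5:
If X → X(1 + 0.41)
Then Y → Y · (1 + 0.41)^5
     ≈ Y · 5.5731

Percentage change = ((1 + 0.41)^5 − 1) × 100% ≈ 457.3%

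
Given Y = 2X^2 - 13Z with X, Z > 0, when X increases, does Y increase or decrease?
Y increases

Taking the partial derivative:
∂Y/∂X = 4X

∂Y/∂X = 4X > 0 (assuming positive values)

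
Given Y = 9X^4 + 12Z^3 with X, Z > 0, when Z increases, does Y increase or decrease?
Y increases

Taking the partial derivative:
∂Y/∂Z = 36Z^2

∂Y/∂Z = 36Z^2 > 0 (assuming positive values)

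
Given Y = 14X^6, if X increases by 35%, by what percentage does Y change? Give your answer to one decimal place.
505.3%

For Y = 14X^6:
If X → X(1 + 0.35)
Then Y → Y · (1 + 0.35)^6
     ≈ Y · 6.0534

Percentage change = ((1 + 0.35)^6 − 1) × 100% ≈ 505.3%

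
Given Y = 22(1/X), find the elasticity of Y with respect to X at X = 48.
Elasticity = -1

Elasticity = (dY/dX) · (X/Y)

dY/dX = -22/X²
At X = 48: dY/dX = -11/1152, Y = 11/24

Elasticity = (-11/1152) · (48 / (11/24)) = -1

Interpretation: for a small percentage change in X, the percentage change in Y is approximately -1.00 times as large.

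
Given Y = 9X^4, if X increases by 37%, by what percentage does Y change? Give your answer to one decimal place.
252.3%

For Y = 9X^4:
If X → X(1 + 0.37)
Then Y → Y · (1 + 0.37)^4
     ≈ Y · 3.5228

Percentage change = ((1 + 0.37)^4 − 1) × 100% ≈ 252.3%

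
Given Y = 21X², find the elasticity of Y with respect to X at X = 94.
Elasticity = 2

Elasticity = (dY/dX) · (X/Y)

dY/dX = 42·X
At X = 94: dY/dX = 3948, Y = 185556

Elasticity = 3948 · (94 / 185556) = 2

Interpretation: for a small percentage change in X, the percentage change in Y is approximately 2.00 times as large.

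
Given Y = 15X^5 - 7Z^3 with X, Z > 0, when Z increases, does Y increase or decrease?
Y decreases

Taking the partial derivative:
∂Y/∂Z = -21Z^2

∂Y/∂Z = -21Z^2 < 0 (assuming positive values)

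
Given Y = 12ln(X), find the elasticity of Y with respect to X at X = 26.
Elasticity = 1/ln(26) ≈ 0.3069

Elasticity = (dY/dX) · (X/Y)

dY/dX = 12/X
At X = 26: dY/dX = 6/13, Y = 12·ln(26)

Elasticity = (6/13) · (26 / (12·ln(26))) = 1/ln(26) ≈ 0.3069

Interpretation: for a small percentage change in X, the percentage change in Y is approximately 0.31 times as large.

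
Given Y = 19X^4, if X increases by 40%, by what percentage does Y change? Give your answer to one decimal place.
284.2%

For Y = 19X^4:
If X → X(1 + 0.4)
Then Y → Y · (1 + 0.4)^4
     = Y · 3.8416

Percentage change = ((1 + 0.4)^4 − 1) × 100% ≈ 284.2%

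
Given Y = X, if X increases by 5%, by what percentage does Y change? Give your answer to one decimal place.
5.0%

For Y = X:
If X → X(1 + 0.05)
Then Y → Y · (1 + 0.05)^1
     = Y · 1.0500

Percentage change = ((1 + 0.05)^1 − 1) × 100% = 5.0%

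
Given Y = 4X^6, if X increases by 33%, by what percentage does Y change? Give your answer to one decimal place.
453.5%

For Y = 4X^6:
If X → X(1 + 0.33)
Then Y → Y · (1 + 0.33)^6
     ≈ Y · 5.5349

Percentage change = ((1 + 0.33)^6 − 1) × 100% ≈ 453.5%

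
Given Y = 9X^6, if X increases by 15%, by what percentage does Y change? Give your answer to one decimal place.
131.3%

For Y = 9X^6:
If X → X(1 + 0.15)
Then Y → Y · (1 + 0.15)^6
     ≈ Y · 2.3131

Percentage change = ((1 + 0.15)^6 − 1) × 100% ≈ 131.3%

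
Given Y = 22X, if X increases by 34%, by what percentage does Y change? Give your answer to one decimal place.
34.0%

For Y = 22X:
If X → X(1 + 0.34)
Then Y → Y · (1 + 0.34)^1
     = Y · 1.3400

Percentage change = ((1 + 0.34)^1 − 1) × 100% = 34.0%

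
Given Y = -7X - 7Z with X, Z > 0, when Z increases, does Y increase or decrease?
Y decreases

Taking the partial derivative:
∂Y/∂Z = -7

∂Y/∂Z = -7 < 0 (assuming positive values)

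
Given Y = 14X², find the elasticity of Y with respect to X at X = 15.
Elasticity = 2

Elasticity = (dY/dX) · (X/Y)

dY/dX = 28·X
At X = 15: dY/dX = 420, Y = 3150

Elasticity = 420 · (15 / 3150) = 2

Interpretation: for a small percentage change in X, the percentage change in Y is approximately 2.00 times as large.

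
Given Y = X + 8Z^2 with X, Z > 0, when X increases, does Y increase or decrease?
Y increases

Taking the partial derivative:
∂Y/∂X = 1

∂Y/∂X = 1 > 0 (assuming positive values)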